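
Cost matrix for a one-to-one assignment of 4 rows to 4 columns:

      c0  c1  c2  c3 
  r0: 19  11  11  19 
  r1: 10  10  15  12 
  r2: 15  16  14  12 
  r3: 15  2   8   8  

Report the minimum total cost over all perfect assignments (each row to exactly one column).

optimal assignment: row0→col2 (cost 11), row1→col0 (cost 10), row2→col3 (cost 12), row3→col1 (cost 2)
total = 11 + 10 + 12 + 2 = 35

Minimum assignment cost: 35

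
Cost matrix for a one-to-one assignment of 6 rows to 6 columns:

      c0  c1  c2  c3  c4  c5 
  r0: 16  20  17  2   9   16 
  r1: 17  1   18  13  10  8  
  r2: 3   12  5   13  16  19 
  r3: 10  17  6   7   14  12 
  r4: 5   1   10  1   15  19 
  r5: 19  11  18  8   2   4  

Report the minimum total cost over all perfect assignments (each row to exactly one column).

optimal assignment: row0→col3 (cost 2), row1→col5 (cost 8), row2→col0 (cost 3), row3→col2 (cost 6), row4→col1 (cost 1), row5→col4 (cost 2)
total = 2 + 8 + 3 + 6 + 1 + 2 = 22

Minimum assignment cost: 22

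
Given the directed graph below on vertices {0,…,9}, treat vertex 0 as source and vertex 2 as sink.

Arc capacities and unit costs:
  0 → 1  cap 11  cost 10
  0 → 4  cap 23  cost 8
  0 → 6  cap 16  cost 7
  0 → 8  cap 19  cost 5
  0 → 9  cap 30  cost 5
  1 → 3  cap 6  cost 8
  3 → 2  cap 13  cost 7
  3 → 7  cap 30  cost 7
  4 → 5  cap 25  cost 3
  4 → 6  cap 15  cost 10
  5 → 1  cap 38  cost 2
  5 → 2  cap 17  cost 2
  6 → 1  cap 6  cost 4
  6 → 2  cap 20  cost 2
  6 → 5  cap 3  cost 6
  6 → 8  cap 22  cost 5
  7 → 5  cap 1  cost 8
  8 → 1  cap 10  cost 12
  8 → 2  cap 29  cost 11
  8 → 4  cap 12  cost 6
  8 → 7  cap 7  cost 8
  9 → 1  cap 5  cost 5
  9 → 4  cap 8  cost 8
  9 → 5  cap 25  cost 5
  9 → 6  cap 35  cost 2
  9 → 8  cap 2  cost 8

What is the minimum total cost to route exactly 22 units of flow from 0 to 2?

Minimum cost for 22 units: 204

shortest-cost path #1: 0→6→2 push 16 @ unit cost 9 (adds 144)
shortest-cost path #2: 0→9→6→2 push 4 @ unit cost 9 (adds 36)
shortest-cost path #3: 0→9→5→2 push 2 @ unit cost 12 (adds 24)
total cost = 204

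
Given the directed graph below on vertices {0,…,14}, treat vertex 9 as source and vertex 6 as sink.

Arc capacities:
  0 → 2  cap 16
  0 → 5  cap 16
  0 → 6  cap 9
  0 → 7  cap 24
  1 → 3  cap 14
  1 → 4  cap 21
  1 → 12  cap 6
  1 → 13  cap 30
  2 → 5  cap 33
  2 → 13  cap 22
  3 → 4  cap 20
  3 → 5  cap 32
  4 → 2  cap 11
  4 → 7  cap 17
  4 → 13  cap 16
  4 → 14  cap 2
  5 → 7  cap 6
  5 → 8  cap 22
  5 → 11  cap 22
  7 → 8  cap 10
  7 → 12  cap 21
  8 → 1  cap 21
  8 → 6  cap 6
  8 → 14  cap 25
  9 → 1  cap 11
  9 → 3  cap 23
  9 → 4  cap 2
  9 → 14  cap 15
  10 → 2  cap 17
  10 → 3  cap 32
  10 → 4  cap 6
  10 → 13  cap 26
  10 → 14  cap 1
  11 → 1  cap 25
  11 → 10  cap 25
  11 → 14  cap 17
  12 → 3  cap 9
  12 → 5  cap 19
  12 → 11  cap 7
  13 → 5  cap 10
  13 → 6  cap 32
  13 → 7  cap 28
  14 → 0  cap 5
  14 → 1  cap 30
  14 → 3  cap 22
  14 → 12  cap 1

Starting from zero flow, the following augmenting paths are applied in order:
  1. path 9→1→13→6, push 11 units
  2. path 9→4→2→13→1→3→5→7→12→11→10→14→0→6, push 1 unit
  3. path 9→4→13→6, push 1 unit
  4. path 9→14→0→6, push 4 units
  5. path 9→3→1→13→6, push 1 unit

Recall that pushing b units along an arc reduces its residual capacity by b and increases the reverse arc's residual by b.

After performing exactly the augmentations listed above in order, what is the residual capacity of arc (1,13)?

Residual capacity of (1,13): 19

after path 1 (9→1→13→6, push 11): res(1,13)=19
after path 2 (9→4→2→13→1→3→5→7→12→11→10→14→0→6, push 1): res(1,13)=20
after path 3 (9→4→13→6, push 1): res(1,13)=20
after path 4 (9→14→0→6, push 4): res(1,13)=20
after path 5 (9→3→1→13→6, push 1): res(1,13)=19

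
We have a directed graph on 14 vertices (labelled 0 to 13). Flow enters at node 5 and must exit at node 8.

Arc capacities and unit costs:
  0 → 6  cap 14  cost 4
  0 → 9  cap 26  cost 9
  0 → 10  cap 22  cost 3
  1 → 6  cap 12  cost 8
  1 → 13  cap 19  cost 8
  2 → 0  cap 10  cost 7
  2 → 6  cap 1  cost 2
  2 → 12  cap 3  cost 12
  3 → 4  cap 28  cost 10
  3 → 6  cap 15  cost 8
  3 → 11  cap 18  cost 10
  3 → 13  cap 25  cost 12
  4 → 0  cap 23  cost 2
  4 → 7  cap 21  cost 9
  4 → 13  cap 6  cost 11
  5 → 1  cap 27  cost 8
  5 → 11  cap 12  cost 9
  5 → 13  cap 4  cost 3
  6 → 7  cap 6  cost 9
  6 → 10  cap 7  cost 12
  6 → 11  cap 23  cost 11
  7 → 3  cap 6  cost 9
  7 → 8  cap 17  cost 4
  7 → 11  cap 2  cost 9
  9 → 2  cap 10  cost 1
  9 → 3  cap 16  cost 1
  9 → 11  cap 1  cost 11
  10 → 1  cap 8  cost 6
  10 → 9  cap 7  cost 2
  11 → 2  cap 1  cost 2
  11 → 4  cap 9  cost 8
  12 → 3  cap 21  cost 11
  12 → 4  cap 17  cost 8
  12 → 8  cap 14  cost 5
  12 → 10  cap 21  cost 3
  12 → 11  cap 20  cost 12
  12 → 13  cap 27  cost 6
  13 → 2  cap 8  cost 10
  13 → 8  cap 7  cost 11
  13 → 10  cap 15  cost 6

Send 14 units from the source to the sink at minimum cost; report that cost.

shortest-cost path #1: 5→13→8 push 4 @ unit cost 14 (adds 56)
shortest-cost path #2: 5→11→2→6→7→8 push 1 @ unit cost 26 (adds 26)
shortest-cost path #3: 5→1→13→8 push 3 @ unit cost 27 (adds 81)
shortest-cost path #4: 5→1→6→7→8 push 5 @ unit cost 29 (adds 145)
shortest-cost path #5: 5→11→4→7→8 push 1 @ unit cost 30 (adds 30)
total cost = 338

Minimum cost for 14 units: 338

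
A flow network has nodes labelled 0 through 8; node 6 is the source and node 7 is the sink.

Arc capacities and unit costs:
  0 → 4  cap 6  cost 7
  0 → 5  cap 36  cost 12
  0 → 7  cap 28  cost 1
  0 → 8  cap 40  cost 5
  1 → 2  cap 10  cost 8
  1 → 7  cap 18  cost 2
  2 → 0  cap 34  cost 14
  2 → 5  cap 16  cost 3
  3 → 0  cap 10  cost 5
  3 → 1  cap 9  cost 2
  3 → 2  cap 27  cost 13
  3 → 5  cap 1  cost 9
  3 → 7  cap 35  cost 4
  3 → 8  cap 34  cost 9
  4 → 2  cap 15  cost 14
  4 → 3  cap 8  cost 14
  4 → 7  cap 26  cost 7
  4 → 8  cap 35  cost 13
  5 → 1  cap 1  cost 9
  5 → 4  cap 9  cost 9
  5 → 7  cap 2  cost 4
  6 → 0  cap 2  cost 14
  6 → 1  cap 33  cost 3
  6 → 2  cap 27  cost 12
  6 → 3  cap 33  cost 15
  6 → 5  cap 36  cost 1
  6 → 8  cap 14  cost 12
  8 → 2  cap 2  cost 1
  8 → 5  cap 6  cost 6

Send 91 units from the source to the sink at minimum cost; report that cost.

Minimum cost for 91 units: 1642

shortest-cost path #1: 6→1→7 push 18 @ unit cost 5 (adds 90)
shortest-cost path #2: 6→5→7 push 2 @ unit cost 5 (adds 10)
shortest-cost path #3: 6→0→7 push 2 @ unit cost 15 (adds 30)
shortest-cost path #4: 6→5→4→7 push 9 @ unit cost 17 (adds 153)
shortest-cost path #5: 6→3→7 push 33 @ unit cost 19 (adds 627)
shortest-cost path #6: 6→1→2→0→7 push 10 @ unit cost 26 (adds 260)
shortest-cost path #7: 6→2→0→7 push 16 @ unit cost 27 (adds 432)
shortest-cost path #8: 6→2→0→4→7 push 1 @ unit cost 40 (adds 40)
total cost = 1642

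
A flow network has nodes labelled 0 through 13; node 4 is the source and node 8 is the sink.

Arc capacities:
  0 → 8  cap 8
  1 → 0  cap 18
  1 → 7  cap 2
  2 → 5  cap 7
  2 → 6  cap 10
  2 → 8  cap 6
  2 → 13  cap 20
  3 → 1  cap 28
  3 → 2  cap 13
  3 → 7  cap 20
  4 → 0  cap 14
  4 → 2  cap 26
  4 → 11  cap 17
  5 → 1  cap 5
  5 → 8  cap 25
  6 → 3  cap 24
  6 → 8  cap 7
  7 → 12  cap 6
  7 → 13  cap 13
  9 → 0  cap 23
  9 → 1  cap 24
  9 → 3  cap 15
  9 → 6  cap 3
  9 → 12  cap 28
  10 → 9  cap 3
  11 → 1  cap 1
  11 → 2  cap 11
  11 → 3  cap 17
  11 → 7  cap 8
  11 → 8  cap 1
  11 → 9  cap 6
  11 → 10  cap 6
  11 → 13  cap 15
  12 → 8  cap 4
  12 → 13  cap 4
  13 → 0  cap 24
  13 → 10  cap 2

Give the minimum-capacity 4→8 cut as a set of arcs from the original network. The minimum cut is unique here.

augment #1: 4→0→8 push 8
augment #2: 4→2→8 push 6
augment #3: 4→11→8 push 1
augment #4: 4→2→5→8 push 7
augment #5: 4→2→6→8 push 7
augment #6: 4→11→7→12→8 push 4
max flow = 33; residual-reachable set from 4 gives S-side
cut edges (S→T): {(0,8), (2,5), (2,8), (6,8), (11,8), (12,8)} total cap 33

Min-cut arcs: {(0,8), (2,5), (2,8), (6,8), (11,8), (12,8)} (total capacity 33)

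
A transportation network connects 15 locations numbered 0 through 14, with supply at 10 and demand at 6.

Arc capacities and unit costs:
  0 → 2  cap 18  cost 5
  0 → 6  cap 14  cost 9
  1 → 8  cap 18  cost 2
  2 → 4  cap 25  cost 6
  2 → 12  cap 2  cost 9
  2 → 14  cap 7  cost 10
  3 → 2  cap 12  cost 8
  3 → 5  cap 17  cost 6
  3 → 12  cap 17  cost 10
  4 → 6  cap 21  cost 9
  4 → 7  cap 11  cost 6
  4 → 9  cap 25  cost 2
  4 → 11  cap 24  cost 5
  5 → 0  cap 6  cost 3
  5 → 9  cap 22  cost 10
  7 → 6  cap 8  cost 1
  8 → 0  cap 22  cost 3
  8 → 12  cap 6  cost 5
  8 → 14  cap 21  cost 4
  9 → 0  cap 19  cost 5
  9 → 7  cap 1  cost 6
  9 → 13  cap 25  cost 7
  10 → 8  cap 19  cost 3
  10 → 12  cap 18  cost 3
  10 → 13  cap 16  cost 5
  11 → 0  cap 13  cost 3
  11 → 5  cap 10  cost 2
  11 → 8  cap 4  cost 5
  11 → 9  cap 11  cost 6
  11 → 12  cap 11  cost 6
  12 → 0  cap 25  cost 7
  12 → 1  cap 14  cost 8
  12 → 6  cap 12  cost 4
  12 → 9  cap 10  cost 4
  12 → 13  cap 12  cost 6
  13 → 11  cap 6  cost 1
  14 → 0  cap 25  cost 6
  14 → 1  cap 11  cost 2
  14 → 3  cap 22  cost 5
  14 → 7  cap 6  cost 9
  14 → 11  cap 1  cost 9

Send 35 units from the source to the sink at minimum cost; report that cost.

shortest-cost path #1: 10→12→6 push 12 @ unit cost 7 (adds 84)
shortest-cost path #2: 10→12→9→7→6 push 1 @ unit cost 14 (adds 14)
shortest-cost path #3: 10→8→0→6 push 14 @ unit cost 15 (adds 210)
shortest-cost path #4: 10→8→14→7→6 push 5 @ unit cost 17 (adds 85)
shortest-cost path #5: 10→13→11→0→8→14→7→6 push 1 @ unit cost 20 (adds 20)
shortest-cost path #6: 10→13→11→0→2→4→7→6 push 1 @ unit cost 27 (adds 27)
shortest-cost path #7: 10→13→11→0→2→4→6 push 1 @ unit cost 29 (adds 29)
total cost = 469

Minimum cost for 35 units: 469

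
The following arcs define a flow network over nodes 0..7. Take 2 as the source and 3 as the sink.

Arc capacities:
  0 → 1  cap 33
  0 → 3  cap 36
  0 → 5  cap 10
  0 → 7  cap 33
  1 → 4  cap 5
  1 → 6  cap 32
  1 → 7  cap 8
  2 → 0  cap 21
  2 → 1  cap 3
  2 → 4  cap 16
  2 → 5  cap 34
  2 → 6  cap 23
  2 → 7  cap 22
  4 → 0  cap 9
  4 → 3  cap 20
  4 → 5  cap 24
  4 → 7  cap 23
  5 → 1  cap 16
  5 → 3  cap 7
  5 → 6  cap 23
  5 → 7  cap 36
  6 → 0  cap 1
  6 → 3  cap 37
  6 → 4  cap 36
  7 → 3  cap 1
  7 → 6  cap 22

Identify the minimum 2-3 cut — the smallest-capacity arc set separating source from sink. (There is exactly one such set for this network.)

Min-cut arcs: {(2,0), (4,0), (4,3), (5,3), (6,0), (6,3), (7,3)} (total capacity 96)

augment #1: 2→0→3 push 21
augment #2: 2→4→3 push 16
augment #3: 2→5→3 push 7
augment #4: 2→6→3 push 23
augment #5: 2→7→3 push 1
augment #6: 2→1→4→3 push 3
augment #7: 2→5→6→3 push 14
augment #8: 2→5→1→4→3 push 1
augment #9: 2→5→6→0→3 push 1
augment #10: 2→5→1→4→0→3 push 1
augment #11: 2→5→6→4→0→3 push 8
max flow = 96; residual-reachable set from 2 gives S-side
cut edges (S→T): {(2,0), (4,0), (4,3), (5,3), (6,0), (6,3), (7,3)} total cap 96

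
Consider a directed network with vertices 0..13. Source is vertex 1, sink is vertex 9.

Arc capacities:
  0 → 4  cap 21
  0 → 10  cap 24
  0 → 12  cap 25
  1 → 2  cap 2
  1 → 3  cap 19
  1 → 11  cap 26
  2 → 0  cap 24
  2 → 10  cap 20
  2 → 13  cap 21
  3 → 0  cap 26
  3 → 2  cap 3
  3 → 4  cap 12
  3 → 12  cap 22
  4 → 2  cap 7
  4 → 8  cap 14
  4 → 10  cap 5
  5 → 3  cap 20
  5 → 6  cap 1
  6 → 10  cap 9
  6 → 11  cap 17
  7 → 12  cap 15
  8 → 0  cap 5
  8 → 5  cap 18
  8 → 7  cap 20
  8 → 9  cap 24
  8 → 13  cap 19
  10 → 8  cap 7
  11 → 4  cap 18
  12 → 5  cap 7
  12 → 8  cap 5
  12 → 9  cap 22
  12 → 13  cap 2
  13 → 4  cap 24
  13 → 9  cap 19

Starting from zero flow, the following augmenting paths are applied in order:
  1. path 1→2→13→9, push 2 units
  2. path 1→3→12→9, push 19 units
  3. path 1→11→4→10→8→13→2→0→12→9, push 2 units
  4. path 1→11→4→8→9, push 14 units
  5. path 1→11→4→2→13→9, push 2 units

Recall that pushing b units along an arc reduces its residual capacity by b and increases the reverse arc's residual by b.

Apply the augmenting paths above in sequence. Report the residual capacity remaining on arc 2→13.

after path 1 (1→2→13→9, push 2): res(2,13)=19
after path 2 (1→3→12→9, push 19): res(2,13)=19
after path 3 (1→11→4→10→8→13→2→0→12→9, push 2): res(2,13)=21
after path 4 (1→11→4→8→9, push 14): res(2,13)=21
after path 5 (1→11→4→2→13→9, push 2): res(2,13)=19

Residual capacity of (2,13): 19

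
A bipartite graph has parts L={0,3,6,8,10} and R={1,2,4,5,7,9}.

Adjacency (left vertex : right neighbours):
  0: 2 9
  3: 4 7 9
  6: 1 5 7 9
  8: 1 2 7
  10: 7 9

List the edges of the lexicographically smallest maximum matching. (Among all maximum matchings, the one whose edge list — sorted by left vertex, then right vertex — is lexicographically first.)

|M| = 5 (so the lex-smallest maximum matching has 5 edges)
process left vertices in ascending order; for each, take the smallest-labelled available neighbour that still permits 5 edges overall, or leave it unmatched if none does
lex-smallest matching: {0-2, 3-4, 6-1, 8-7, 10-9}

Lex-smallest maximum matching: {(0,2), (3,4), (6,1), (8,7), (10,9)}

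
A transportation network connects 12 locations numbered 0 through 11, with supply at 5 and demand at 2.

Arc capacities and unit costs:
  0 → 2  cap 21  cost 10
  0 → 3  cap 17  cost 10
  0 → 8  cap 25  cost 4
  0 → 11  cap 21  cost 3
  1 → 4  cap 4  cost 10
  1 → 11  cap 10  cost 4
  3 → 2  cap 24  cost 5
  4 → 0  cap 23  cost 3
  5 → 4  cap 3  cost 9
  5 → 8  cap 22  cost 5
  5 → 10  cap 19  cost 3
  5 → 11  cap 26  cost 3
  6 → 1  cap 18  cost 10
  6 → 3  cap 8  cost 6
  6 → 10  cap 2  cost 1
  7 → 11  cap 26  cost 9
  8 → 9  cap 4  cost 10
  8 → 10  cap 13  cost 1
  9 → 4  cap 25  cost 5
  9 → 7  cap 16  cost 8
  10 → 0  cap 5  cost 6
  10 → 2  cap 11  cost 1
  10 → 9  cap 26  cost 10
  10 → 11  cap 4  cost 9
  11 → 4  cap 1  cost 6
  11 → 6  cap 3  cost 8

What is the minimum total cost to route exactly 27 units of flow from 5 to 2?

shortest-cost path #1: 5→10→2 push 11 @ unit cost 4 (adds 44)
shortest-cost path #2: 5→10→0→2 push 5 @ unit cost 19 (adds 95)
shortest-cost path #3: 5→4→0→2 push 3 @ unit cost 22 (adds 66)
shortest-cost path #4: 5→11→4→0→2 push 1 @ unit cost 22 (adds 22)
shortest-cost path #5: 5→11→6→3→2 push 3 @ unit cost 22 (adds 66)
shortest-cost path #6: 5→10→9→4→0→2 push 3 @ unit cost 31 (adds 93)
shortest-cost path #7: 5→8→9→4→0→2 push 1 @ unit cost 33 (adds 33)
total cost = 419

Minimum cost for 27 units: 419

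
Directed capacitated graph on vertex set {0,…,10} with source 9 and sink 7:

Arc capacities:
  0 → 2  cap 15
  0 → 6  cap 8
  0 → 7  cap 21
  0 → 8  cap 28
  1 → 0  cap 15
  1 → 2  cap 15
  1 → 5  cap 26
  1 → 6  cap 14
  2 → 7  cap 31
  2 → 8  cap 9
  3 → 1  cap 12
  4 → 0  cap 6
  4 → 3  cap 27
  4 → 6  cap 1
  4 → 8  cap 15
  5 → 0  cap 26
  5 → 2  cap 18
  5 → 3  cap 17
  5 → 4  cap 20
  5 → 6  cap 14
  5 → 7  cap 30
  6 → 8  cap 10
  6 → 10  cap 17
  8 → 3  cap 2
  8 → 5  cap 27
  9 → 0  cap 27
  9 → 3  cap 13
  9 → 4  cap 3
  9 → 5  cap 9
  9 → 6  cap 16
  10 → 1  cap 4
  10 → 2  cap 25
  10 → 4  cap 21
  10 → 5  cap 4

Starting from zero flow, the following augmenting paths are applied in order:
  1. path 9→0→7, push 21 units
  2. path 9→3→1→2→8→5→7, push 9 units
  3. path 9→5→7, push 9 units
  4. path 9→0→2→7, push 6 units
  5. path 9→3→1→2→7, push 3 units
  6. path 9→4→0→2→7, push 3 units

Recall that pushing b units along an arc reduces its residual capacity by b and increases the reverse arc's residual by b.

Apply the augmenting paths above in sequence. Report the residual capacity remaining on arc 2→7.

after path 1 (9→0→7, push 21): res(2,7)=31
after path 2 (9→3→1→2→8→5→7, push 9): res(2,7)=31
after path 3 (9→5→7, push 9): res(2,7)=31
after path 4 (9→0→2→7, push 6): res(2,7)=25
after path 5 (9→3→1→2→7, push 3): res(2,7)=22
after path 6 (9→4→0→2→7, push 3): res(2,7)=19

Residual capacity of (2,7): 19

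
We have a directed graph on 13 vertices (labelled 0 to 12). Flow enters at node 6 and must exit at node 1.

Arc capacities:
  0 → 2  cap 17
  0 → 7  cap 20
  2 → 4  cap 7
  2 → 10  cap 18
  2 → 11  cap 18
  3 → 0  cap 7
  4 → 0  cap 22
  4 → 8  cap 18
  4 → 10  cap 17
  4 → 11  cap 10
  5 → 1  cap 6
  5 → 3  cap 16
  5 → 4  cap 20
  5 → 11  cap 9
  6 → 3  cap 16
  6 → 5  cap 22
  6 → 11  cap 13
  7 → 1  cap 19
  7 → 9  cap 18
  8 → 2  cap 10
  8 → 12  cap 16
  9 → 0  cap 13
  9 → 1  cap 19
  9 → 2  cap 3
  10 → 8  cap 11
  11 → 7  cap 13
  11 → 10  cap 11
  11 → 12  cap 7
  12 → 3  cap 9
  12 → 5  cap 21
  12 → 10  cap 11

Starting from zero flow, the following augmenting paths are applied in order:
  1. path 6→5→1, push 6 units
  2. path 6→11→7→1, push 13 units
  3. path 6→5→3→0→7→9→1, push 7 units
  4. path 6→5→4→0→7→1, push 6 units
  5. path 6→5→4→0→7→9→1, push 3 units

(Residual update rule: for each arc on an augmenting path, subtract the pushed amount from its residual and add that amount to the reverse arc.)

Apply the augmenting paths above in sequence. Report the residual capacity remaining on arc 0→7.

after path 1 (6→5→1, push 6): res(0,7)=20
after path 2 (6→11→7→1, push 13): res(0,7)=20
after path 3 (6→5→3→0→7→9→1, push 7): res(0,7)=13
after path 4 (6→5→4→0→7→1, push 6): res(0,7)=7
after path 5 (6→5→4→0→7→9→1, push 3): res(0,7)=4

Residual capacity of (0,7): 4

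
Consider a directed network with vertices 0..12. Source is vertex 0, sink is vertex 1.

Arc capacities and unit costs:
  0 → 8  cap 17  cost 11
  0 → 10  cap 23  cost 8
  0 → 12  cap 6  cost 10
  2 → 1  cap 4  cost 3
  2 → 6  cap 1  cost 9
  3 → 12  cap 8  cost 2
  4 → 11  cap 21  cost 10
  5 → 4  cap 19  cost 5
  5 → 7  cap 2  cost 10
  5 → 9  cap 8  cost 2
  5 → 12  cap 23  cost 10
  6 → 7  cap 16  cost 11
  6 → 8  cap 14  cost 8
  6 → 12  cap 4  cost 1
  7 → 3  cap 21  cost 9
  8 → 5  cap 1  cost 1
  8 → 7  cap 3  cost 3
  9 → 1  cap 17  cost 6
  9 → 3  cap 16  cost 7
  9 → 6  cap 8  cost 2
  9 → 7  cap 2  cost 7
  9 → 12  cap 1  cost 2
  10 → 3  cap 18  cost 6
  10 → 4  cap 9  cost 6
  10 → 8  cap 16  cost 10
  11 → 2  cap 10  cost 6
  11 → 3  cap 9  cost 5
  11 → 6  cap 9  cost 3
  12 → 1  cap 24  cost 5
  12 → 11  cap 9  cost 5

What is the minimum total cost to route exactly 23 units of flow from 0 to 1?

Minimum cost for 23 units: 542

shortest-cost path #1: 0→12→1 push 6 @ unit cost 15 (adds 90)
shortest-cost path #2: 0→8→5→9→1 push 1 @ unit cost 20 (adds 20)
shortest-cost path #3: 0→10→3→12→1 push 8 @ unit cost 21 (adds 168)
shortest-cost path #4: 0→10→4→11→2→1 push 4 @ unit cost 33 (adds 132)
shortest-cost path #5: 0→10→4→11→6→12→1 push 4 @ unit cost 33 (adds 132)
total cost = 542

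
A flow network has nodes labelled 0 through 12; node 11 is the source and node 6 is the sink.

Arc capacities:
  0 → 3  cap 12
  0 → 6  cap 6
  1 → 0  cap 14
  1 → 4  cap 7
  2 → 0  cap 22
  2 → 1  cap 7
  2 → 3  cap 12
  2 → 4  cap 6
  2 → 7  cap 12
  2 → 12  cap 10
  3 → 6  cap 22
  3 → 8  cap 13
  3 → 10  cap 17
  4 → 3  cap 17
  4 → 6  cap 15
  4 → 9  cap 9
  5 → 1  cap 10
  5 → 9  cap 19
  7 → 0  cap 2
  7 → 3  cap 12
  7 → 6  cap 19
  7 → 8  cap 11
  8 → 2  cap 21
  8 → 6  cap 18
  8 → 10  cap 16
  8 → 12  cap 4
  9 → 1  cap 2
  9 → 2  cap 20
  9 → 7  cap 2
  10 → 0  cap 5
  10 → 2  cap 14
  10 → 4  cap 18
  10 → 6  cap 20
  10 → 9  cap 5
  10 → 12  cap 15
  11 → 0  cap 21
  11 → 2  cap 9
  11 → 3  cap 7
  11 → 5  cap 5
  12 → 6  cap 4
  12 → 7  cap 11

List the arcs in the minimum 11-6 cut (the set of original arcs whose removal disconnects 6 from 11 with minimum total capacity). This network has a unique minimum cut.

augment #1: 11→0→6 push 6
augment #2: 11→3→6 push 7
augment #3: 11→0→3→6 push 12
augment #4: 11→2→3→6 push 3
augment #5: 11→2→4→6 push 6
augment #6: 11→5→1→4→6 push 5
max flow = 39; residual-reachable set from 11 gives S-side
cut edges (S→T): {(0,3), (0,6), (11,2), (11,3), (11,5)} total cap 39

Min-cut arcs: {(0,3), (0,6), (11,2), (11,3), (11,5)} (total capacity 39)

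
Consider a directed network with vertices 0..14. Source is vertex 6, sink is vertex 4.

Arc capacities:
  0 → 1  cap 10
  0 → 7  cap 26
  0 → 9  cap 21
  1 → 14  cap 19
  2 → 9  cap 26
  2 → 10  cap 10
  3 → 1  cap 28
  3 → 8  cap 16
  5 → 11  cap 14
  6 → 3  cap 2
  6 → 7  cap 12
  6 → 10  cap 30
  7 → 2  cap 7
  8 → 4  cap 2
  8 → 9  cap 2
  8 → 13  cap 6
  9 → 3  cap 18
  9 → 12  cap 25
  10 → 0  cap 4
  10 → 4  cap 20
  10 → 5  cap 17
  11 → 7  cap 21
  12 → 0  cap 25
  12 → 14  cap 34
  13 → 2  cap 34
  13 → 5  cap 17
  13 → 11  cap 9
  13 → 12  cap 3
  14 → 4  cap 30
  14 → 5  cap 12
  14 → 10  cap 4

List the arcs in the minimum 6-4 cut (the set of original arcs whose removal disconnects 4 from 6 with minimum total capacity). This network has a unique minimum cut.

augment #1: 6→10→4 push 20
augment #2: 6→3→8→4 push 2
augment #3: 6→10→0→1→14→4 push 4
augment #4: 6→7→2→9→12→14→4 push 7
max flow = 33; residual-reachable set from 6 gives S-side
cut edges (S→T): {(6,3), (7,2), (10,0), (10,4)} total cap 33

Min-cut arcs: {(6,3), (7,2), (10,0), (10,4)} (total capacity 33)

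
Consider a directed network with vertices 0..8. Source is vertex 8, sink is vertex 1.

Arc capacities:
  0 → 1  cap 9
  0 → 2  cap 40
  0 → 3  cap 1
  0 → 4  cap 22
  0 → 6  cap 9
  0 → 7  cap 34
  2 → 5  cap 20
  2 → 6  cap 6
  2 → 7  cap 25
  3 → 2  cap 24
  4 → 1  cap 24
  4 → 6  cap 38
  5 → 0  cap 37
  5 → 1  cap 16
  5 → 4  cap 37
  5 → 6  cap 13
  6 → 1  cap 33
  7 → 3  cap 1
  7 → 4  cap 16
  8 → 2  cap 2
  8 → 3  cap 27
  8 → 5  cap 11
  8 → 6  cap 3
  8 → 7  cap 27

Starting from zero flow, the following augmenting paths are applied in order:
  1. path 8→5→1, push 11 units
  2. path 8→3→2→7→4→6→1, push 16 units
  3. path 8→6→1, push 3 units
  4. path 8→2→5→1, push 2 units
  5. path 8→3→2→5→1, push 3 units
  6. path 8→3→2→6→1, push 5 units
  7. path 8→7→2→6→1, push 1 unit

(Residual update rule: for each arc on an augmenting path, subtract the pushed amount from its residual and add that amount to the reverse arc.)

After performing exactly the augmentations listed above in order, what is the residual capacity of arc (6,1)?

Residual capacity of (6,1): 8

after path 1 (8→5→1, push 11): res(6,1)=33
after path 2 (8→3→2→7→4→6→1, push 16): res(6,1)=17
after path 3 (8→6→1, push 3): res(6,1)=14
after path 4 (8→2→5→1, push 2): res(6,1)=14
after path 5 (8→3→2→5→1, push 3): res(6,1)=14
after path 6 (8→3→2→6→1, push 5): res(6,1)=9
after path 7 (8→7→2→6→1, push 1): res(6,1)=8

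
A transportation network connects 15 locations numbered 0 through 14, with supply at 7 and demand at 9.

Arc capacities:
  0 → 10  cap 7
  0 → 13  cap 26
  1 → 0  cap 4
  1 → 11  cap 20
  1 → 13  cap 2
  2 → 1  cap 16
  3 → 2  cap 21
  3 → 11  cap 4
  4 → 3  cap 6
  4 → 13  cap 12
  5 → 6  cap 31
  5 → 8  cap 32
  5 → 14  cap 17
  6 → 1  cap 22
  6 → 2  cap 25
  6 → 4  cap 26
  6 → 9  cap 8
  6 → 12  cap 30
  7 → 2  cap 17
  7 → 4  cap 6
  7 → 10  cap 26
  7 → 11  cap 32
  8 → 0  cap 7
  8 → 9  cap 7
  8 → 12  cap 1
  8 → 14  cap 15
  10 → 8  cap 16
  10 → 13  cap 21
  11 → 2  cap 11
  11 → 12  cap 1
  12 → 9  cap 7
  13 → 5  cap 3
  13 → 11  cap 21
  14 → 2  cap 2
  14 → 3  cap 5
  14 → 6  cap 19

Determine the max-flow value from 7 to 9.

Maximum flow value: 20

augment #1: 7→10→8→9 bottleneck 7, total now 7
augment #2: 7→11→12→9 bottleneck 1, total now 8
augment #3: 7→10→8→12→9 bottleneck 1, total now 9
augment #4: 7→4→13→5→6→9 bottleneck 3, total now 12
augment #5: 7→10→8→14→6→9 bottleneck 5, total now 17
augment #6: 7→10→8→14→6→12→9 bottleneck 3, total now 20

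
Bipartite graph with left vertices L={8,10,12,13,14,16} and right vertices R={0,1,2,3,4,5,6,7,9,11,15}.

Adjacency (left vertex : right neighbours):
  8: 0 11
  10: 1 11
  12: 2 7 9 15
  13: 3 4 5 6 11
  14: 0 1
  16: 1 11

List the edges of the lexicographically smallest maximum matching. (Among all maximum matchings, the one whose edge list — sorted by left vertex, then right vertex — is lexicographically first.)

|M| = 5 (so the lex-smallest maximum matching has 5 edges)
process left vertices in ascending order; for each, take the smallest-labelled available neighbour that still permits 5 edges overall, or leave it unmatched if none does
lex-smallest matching: {8-0, 10-1, 12-2, 13-3, 16-11}

Lex-smallest maximum matching: {(8,0), (10,1), (12,2), (13,3), (16,11)}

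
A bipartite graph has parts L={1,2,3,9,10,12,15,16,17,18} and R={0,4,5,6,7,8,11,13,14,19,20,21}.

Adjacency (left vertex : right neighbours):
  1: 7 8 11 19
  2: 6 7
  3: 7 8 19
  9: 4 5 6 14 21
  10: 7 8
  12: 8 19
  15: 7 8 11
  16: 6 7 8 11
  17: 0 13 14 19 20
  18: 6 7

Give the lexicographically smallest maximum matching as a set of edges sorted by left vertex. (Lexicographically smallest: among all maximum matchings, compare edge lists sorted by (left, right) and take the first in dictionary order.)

Lex-smallest maximum matching: {(1,7), (2,6), (3,8), (9,4), (12,19), (15,11), (17,0)}

|M| = 7 (so the lex-smallest maximum matching has 7 edges)
process left vertices in ascending order; for each, take the smallest-labelled available neighbour that still permits 7 edges overall, or leave it unmatched if none does
lex-smallest matching: {1-7, 2-6, 3-8, 9-4, 12-19, 15-11, 17-0}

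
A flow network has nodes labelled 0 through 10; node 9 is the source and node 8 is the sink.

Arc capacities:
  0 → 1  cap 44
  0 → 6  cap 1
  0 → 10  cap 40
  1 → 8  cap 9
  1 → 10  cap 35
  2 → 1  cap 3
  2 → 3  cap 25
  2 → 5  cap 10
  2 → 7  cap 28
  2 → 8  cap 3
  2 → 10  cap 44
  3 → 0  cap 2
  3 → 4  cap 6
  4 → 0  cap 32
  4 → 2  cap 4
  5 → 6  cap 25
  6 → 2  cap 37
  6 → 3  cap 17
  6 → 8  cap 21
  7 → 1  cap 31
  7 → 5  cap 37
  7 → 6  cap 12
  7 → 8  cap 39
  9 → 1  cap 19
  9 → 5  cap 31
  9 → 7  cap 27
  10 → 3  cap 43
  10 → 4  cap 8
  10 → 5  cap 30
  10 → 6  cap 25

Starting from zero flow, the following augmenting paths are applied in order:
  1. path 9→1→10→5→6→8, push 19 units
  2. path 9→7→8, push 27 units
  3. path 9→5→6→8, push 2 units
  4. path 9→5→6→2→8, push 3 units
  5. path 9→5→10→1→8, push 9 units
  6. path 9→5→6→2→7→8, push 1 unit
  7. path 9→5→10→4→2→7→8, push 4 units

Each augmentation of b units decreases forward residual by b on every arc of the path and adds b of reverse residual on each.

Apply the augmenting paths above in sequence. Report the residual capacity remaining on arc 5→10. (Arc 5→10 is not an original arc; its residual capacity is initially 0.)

Residual capacity of (5,10): 6

after path 1 (9→1→10→5→6→8, push 19): res(5,10)=19
after path 2 (9→7→8, push 27): res(5,10)=19
after path 3 (9→5→6→8, push 2): res(5,10)=19
after path 4 (9→5→6→2→8, push 3): res(5,10)=19
after path 5 (9→5→10→1→8, push 9): res(5,10)=10
after path 6 (9→5→6→2→7→8, push 1): res(5,10)=10
after path 7 (9→5→10→4→2→7→8, push 4): res(5,10)=6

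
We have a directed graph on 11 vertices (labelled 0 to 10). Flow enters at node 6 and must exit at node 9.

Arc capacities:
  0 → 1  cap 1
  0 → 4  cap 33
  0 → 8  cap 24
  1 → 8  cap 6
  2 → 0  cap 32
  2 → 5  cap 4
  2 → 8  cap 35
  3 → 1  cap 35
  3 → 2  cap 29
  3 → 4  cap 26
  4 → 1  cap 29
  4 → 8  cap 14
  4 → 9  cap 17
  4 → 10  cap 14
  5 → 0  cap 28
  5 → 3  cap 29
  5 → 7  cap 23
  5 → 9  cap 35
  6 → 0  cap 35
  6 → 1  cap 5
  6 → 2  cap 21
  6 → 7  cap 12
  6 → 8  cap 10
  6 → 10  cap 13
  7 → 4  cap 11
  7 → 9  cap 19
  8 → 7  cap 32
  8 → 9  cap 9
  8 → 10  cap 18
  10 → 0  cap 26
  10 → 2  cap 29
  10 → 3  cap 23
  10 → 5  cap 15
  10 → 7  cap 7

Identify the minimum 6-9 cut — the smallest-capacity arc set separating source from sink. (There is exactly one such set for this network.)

Min-cut arcs: {(2,5), (4,9), (7,9), (8,9), (10,5)} (total capacity 64)

augment #1: 6→7→9 push 12
augment #2: 6→8→9 push 9
augment #3: 6→0→4→9 push 17
augment #4: 6→2→5→9 push 4
augment #5: 6→8→7→9 push 1
augment #6: 6→10→5→9 push 13
augment #7: 6→0→8→7→9 push 6
augment #8: 6→0→4→10→5→9 push 2
max flow = 64; residual-reachable set from 6 gives S-side
cut edges (S→T): {(2,5), (4,9), (7,9), (8,9), (10,5)} total cap 64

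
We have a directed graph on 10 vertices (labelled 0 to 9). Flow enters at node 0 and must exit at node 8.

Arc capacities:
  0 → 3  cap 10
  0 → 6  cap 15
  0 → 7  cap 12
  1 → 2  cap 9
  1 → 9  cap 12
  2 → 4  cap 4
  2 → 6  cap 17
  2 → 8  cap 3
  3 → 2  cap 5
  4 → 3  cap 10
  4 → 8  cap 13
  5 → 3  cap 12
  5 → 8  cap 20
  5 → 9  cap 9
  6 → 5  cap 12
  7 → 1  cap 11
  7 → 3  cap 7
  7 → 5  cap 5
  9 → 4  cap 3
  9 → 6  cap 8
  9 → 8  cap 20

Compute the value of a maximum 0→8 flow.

augment #1: 0→3→2→8 bottleneck 3, total now 3
augment #2: 0→6→5→8 bottleneck 12, total now 15
augment #3: 0→7→5→8 bottleneck 5, total now 20
augment #4: 0→3→2→4→8 bottleneck 2, total now 22
augment #5: 0→7→1→9→8 bottleneck 7, total now 29

Maximum flow value: 29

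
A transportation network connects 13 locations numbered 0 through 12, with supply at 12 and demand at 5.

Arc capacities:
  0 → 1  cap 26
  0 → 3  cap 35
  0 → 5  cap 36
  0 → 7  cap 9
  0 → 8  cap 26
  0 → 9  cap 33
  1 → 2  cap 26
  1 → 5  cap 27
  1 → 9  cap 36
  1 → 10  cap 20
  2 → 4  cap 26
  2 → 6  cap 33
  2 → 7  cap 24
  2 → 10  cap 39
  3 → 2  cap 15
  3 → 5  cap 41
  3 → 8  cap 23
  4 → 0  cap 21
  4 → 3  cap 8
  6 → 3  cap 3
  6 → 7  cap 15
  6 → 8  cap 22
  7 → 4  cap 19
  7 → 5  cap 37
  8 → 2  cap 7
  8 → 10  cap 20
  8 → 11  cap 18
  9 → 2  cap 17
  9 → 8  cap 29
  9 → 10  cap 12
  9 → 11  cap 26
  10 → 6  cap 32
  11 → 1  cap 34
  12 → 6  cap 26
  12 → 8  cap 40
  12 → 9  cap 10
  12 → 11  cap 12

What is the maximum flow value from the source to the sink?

augment #1: 12→6→3→5 bottleneck 3, total now 3
augment #2: 12→6→7→5 bottleneck 15, total now 18
augment #3: 12→11→1→5 bottleneck 12, total now 30
augment #4: 12→8→2→7→5 bottleneck 7, total now 37
augment #5: 12→8→11→1→5 bottleneck 15, total now 52
augment #6: 12→9→2→7→5 bottleneck 10, total now 62
augment #7: 12→8→11→1→2→7→5 bottleneck 3, total now 65

Maximum flow value: 65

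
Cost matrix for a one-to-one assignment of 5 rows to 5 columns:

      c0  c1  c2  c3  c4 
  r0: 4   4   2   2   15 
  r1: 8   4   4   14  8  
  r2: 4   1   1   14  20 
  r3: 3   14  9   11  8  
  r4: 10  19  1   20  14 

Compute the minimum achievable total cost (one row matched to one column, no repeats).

Minimum assignment cost: 15

optimal assignment: row0→col3 (cost 2), row1→col4 (cost 8), row2→col1 (cost 1), row3→col0 (cost 3), row4→col2 (cost 1)
total = 2 + 8 + 1 + 3 + 1 = 15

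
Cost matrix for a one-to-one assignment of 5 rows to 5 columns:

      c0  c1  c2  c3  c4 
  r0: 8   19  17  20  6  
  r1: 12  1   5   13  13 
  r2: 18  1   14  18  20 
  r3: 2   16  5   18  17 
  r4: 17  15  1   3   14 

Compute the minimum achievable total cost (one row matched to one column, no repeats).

Minimum assignment cost: 17

optimal assignment: row0→col4 (cost 6), row1→col2 (cost 5), row2→col1 (cost 1), row3→col0 (cost 2), row4→col3 (cost 3)
total = 6 + 5 + 1 + 2 + 3 = 17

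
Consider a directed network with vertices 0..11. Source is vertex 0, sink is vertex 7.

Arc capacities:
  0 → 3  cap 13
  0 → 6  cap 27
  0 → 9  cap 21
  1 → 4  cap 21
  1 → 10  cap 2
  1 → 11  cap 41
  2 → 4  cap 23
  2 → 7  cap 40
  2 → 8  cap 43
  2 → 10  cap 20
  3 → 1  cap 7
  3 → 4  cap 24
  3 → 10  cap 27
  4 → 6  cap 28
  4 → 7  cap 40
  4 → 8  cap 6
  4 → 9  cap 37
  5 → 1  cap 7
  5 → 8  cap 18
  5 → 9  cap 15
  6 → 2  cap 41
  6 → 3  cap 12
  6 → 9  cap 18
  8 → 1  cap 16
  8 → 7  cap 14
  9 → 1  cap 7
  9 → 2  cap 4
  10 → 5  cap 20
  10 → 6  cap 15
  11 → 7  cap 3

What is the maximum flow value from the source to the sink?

Maximum flow value: 51

augment #1: 0→3→4→7 bottleneck 13, total now 13
augment #2: 0→6→2→7 bottleneck 27, total now 40
augment #3: 0→9→2→7 bottleneck 4, total now 44
augment #4: 0→9→1→4→7 bottleneck 7, total now 51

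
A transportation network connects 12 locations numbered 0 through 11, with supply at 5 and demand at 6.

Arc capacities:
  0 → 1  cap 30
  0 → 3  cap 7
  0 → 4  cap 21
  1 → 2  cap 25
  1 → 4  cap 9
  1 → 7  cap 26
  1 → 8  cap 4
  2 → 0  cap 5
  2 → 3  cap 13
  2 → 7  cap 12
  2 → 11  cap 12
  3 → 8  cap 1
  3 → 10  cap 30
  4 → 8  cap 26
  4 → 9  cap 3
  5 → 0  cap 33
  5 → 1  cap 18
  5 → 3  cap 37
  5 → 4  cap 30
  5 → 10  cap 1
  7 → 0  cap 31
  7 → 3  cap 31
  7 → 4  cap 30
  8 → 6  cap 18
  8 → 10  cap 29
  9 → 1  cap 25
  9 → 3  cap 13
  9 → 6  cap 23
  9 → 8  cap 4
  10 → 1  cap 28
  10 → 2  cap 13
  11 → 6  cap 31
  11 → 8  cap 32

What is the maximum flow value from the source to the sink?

augment #1: 5→1→8→6 bottleneck 4, total now 4
augment #2: 5→3→8→6 bottleneck 1, total now 5
augment #3: 5→4→8→6 bottleneck 13, total now 18
augment #4: 5→4→9→6 bottleneck 3, total now 21
augment #5: 5→1→2→11→6 bottleneck 12, total now 33

Maximum flow value: 33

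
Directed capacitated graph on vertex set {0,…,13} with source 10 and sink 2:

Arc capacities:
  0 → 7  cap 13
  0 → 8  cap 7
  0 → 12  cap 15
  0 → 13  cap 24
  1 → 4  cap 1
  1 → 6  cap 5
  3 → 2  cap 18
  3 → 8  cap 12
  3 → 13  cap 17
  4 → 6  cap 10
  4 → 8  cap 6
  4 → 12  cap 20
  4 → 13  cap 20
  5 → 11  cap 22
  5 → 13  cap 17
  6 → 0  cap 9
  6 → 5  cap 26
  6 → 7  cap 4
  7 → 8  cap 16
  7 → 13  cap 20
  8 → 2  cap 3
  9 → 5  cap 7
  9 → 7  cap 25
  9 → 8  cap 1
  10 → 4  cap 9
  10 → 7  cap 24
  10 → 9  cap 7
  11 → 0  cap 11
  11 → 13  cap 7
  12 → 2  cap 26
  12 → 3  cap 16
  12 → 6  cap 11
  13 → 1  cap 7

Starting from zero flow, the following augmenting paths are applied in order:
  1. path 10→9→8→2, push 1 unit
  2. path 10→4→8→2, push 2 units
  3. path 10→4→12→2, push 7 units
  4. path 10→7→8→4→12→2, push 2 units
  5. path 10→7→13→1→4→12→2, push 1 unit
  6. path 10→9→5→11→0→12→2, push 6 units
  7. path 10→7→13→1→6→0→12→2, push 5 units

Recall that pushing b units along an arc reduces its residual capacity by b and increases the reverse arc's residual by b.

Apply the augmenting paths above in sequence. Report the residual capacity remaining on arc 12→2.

after path 1 (10→9→8→2, push 1): res(12,2)=26
after path 2 (10→4→8→2, push 2): res(12,2)=26
after path 3 (10→4→12→2, push 7): res(12,2)=19
after path 4 (10→7→8→4→12→2, push 2): res(12,2)=17
after path 5 (10→7→13→1→4→12→2, push 1): res(12,2)=16
after path 6 (10→9→5→11→0→12→2, push 6): res(12,2)=10
after path 7 (10→7→13→1→6→0→12→2, push 5): res(12,2)=5

Residual capacity of (12,2): 5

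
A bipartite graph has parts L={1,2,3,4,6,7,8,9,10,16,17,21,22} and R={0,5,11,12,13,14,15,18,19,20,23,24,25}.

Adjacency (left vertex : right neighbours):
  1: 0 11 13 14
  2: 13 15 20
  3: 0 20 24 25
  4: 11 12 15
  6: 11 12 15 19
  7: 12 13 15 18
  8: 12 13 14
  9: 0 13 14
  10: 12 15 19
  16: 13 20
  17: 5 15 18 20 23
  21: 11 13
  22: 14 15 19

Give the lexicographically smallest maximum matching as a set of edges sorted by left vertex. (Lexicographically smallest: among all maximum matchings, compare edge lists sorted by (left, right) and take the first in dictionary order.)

|M| = 11 (so the lex-smallest maximum matching has 11 edges)
process left vertices in ascending order; for each, take the smallest-labelled available neighbour that still permits 11 edges overall, or leave it unmatched if none does
lex-smallest matching: {1-0, 2-13, 3-24, 4-11, 6-12, 7-18, 8-14, 10-15, 16-20, 17-5, 22-19}

Lex-smallest maximum matching: {(1,0), (2,13), (3,24), (4,11), (6,12), (7,18), (8,14), (10,15), (16,20), (17,5), (22,19)}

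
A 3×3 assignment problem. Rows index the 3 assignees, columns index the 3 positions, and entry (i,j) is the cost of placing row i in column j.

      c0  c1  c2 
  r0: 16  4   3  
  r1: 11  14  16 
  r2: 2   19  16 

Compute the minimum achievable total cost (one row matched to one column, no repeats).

optimal assignment: row0→col2 (cost 3), row1→col1 (cost 14), row2→col0 (cost 2)
total = 3 + 14 + 2 = 19

Minimum assignment cost: 19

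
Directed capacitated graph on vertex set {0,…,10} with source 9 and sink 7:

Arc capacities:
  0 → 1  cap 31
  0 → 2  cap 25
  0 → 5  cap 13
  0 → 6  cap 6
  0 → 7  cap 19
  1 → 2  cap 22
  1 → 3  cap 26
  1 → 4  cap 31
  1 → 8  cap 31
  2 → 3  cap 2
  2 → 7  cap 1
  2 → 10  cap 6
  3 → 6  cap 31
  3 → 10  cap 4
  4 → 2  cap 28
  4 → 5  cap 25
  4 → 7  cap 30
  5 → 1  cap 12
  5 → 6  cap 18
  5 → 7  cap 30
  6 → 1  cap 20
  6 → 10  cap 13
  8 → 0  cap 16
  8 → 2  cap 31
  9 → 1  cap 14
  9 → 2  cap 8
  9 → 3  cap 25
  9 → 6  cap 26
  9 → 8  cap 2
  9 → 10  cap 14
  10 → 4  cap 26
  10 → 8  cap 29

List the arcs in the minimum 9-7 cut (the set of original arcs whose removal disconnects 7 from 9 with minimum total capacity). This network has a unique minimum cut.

Min-cut arcs: {(2,7), (4,5), (4,7), (8,0)} (total capacity 72)

augment #1: 9→2→7 push 1
augment #2: 9→1→4→7 push 14
augment #3: 9→8→0→7 push 2
augment #4: 9→10→4→7 push 14
augment #5: 9→2→10→4→7 push 2
augment #6: 9→2→10→4→5→7 push 4
augment #7: 9→3→10→4→5→7 push 4
augment #8: 9→6→1→4→5→7 push 17
augment #9: 9→6→1→8→0→7 push 3
augment #10: 9→6→10→8→0→7 push 6
augment #11: 9→3→6→10→8→0→7 push 5
max flow = 72; residual-reachable set from 9 gives S-side
cut edges (S→T): {(2,7), (4,5), (4,7), (8,0)} total cap 72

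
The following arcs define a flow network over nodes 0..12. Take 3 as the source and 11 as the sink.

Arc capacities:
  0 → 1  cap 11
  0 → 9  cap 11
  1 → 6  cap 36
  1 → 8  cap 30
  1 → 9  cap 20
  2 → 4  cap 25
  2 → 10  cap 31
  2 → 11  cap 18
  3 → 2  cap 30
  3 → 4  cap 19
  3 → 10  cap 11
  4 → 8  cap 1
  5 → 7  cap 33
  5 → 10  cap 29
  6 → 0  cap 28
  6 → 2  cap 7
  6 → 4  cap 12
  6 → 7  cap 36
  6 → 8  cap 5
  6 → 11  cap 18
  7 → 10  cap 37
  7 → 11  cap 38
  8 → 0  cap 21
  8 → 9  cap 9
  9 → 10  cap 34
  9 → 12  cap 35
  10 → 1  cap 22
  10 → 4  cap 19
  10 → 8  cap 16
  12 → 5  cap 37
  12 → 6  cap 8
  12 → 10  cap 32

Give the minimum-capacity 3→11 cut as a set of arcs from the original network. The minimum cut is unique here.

augment #1: 3→2→11 push 18
augment #2: 3→10→1→6→11 push 11
augment #3: 3→2→10→1→6→11 push 7
augment #4: 3→2→10→1→6→7→11 push 4
augment #5: 3→4→8→0→1→6→7→11 push 1
augment #6: 3→2→10→8→0→1→6→7→11 push 1
max flow = 42; residual-reachable set from 3 gives S-side
cut edges (S→T): {(3,2), (3,10), (4,8)} total cap 42

Min-cut arcs: {(3,2), (3,10), (4,8)} (total capacity 42)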